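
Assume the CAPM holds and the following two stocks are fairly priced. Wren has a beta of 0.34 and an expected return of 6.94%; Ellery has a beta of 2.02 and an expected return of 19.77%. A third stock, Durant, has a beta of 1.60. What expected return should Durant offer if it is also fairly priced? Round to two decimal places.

MRP (SML slope) = (19.77% − 6.94%) / (2.02 − 0.34) = 12.83% / 1.68 = 7.6369%
R_f (intercept) = 6.94% − 0.34 × 7.6369% = 4.3435%
E(R_Durant) = R_f + β × MRP = 4.3435% + 1.60 × 7.6369% = 16.56%

16.56%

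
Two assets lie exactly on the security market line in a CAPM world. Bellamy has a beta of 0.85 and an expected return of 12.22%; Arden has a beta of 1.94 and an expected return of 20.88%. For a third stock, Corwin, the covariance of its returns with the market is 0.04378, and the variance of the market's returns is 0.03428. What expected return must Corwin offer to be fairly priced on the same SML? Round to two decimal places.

15.61%

MRP = (20.88% − 12.22%) / (1.94 − 0.85) = 7.9450%
R_f = 12.22% − 0.85 × 7.9450% = 5.4668%
β_Corwin = Cov / Var(R_m) = 0.04378 / 0.03428 = 1.2771
E(R_Corwin) = R_f + β × MRP = 5.4668% + 1.2771 × 7.9450% = 15.61%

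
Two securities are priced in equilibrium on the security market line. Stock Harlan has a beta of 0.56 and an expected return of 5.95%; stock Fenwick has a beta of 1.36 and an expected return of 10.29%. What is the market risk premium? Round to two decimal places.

Both satisfy E(R) = R_f + β·MRP, so the slope of the SML is
MRP = (10.29% − 5.95%) / (1.36 − 0.56) = 4.34% / 0.80 = 5.4250%

5.43%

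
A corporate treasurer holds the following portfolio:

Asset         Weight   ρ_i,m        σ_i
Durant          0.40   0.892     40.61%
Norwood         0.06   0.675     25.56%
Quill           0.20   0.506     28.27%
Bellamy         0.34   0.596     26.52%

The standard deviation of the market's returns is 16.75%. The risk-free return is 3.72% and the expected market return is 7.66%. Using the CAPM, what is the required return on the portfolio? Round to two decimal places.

9.31%

β_Durant = 0.892 × 40.61% / 16.75% = 2.1626
β_Norwood = 0.675 × 25.56% / 16.75% = 1.0300
β_Quill = 0.506 × 28.27% / 16.75% = 0.8540
β_Bellamy = 0.596 × 26.52% / 16.75% = 0.9436
β_P = Σ w_i β_i = 0.40×2.1626 + 0.06×1.0300 + 0.20×0.8540 + 0.34×0.9436 = 1.4185
MRP = 7.66% − 3.72% = 3.94%
E(R_P) = R_f + β_P × MRP = 3.72% + 1.4185 × 3.94% = 9.31%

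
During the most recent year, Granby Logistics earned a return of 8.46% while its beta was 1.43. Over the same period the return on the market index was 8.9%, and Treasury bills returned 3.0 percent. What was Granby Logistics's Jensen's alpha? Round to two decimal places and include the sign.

-2.98%

Market excess return = 8.9% − 3.0% = 5.90%
CAPM benchmark = R_f + β(R_m − R_f) = 3.0% + 1.43 × 5.9% = 11.4370%
α = actual − benchmark = 8.46% − 11.4370% = -2.98%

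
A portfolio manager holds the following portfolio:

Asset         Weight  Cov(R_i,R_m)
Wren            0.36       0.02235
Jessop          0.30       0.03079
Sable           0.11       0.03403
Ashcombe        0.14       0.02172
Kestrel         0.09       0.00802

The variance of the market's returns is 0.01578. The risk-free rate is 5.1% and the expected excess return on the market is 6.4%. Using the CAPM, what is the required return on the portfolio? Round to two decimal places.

β_Wren = 0.02235 / 0.01578 = 1.4163
β_Jessop = 0.03079 / 0.01578 = 1.9512
β_Sable = 0.03403 / 0.01578 = 2.1565
β_Ashcombe = 0.02172 / 0.01578 = 1.3764
β_Kestrel = 0.00802 / 0.01578 = 0.5082
β_P = Σ w_i β_i = 0.36×1.4163 + 0.30×1.9512 + 0.11×2.1565 + 0.14×1.3764 + 0.09×0.5082 = 1.5709
E(R_P) = R_f + β_P × MRP = 5.1% + 1.5709 × 6.4% = 15.15%

15.15%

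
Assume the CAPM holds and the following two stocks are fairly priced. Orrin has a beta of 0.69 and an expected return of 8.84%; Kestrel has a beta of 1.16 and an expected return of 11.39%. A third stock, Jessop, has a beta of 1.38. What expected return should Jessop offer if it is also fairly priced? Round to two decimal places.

12.58%

MRP (SML slope) = (11.39% − 8.84%) / (1.16 − 0.69) = 2.55% / 0.47 = 5.4255%
R_f (intercept) = 8.84% − 0.69 × 5.4255% = 5.0964%
E(R_Jessop) = R_f + β × MRP = 5.0964% + 1.38 × 5.4255% = 12.58%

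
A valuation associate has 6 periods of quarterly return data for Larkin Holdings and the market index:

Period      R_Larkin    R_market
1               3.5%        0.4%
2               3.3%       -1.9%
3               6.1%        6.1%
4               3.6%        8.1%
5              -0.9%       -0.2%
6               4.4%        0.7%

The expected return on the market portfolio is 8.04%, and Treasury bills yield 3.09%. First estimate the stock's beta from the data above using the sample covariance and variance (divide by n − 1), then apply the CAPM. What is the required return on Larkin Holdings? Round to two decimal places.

Mean R_i = (3.5 + 3.3 + 6.1 + 3.6 − 0.9 + 4.4) / 6 = 3.3333%
Mean R_m = (0.4 − 1.9 + 6.1 + 8.1 − 0.2 + 0.7) / 6 = 2.2000%
Σ(R_i − R̄_i)(R_m − R̄_m) = 20.7600  ⇒  Cov = 20.7600 / 5 = 4.1520
Σ(R_m − R̄_m)² = 78.0800  ⇒  Var(R_m) = 78.0800 / 5 = 15.6160
β = Cov / Var(R_m) = 4.1520 / 15.6160 = 0.2659
MRP = 8.04% − 3.09% = 4.95%
E(R) = R_f + β × MRP = 3.09% + 0.2659 × 4.95% = 4.41%

4.41%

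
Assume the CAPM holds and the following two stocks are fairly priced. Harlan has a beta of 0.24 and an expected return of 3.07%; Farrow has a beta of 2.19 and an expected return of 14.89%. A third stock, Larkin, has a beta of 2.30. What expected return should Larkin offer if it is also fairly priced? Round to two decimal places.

15.56%

MRP (SML slope) = (14.89% − 3.07%) / (2.19 − 0.24) = 11.82% / 1.95 = 6.0615%
R_f (intercept) = 3.07% − 0.24 × 6.0615% = 1.6152%
E(R_Larkin) = R_f + β × MRP = 1.6152% + 2.30 × 6.0615% = 15.56%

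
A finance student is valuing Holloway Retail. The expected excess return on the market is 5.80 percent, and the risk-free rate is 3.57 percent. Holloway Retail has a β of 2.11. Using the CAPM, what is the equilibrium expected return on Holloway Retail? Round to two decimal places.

15.81%

E(R) = R_f + β × MRP = 3.57% + 2.11 × 5.80% = 15.81%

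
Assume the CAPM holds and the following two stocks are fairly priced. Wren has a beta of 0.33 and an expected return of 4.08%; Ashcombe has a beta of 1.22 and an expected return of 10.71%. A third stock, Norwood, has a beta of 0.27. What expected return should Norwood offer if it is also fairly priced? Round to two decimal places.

3.63%

MRP (SML slope) = (10.71% − 4.08%) / (1.22 − 0.33) = 6.63% / 0.89 = 7.4494%
R_f (intercept) = 4.08% − 0.33 × 7.4494% = 1.6217%
E(R_Norwood) = R_f + β × MRP = 1.6217% + 0.27 × 7.4494% = 3.63%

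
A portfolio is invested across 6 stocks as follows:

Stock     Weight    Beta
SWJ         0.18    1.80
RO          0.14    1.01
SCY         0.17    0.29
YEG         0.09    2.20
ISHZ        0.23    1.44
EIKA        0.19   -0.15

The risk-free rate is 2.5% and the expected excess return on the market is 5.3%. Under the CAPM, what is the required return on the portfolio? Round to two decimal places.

7.88%

β_P = Σ w_i β_i = 0.18×1.80 + 0.14×1.01 + 0.17×0.29 + 0.09×2.20 + 0.23×1.44 + 0.19×-0.15 = 1.0154
E(R_P) = R_f + β_P × MRP = 2.5% + 1.0154 × 5.3% = 7.88%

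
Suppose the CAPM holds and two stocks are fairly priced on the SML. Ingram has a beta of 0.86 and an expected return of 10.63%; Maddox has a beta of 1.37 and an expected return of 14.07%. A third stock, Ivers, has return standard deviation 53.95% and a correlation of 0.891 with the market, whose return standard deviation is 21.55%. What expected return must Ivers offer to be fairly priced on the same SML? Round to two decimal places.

19.87%

MRP = (14.07% − 10.63%) / (1.37 − 0.86) = 6.7451%
R_f = 10.63% − 0.86 × 6.7451% = 4.8292%
β_Ivers = ρ·σ_i/σ_m = 0.891 × 53.95 / 21.55 = 2.2306
E(R_Ivers) = R_f + β × MRP = 4.8292% + 2.2306 × 6.7451% = 19.87%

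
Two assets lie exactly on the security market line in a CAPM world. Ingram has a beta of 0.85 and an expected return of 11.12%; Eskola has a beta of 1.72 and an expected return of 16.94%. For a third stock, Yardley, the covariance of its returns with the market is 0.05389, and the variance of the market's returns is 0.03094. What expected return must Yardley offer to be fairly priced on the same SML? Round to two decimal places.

MRP = (16.94% − 11.12%) / (1.72 − 0.85) = 6.6897%
R_f = 11.12% − 0.85 × 6.6897% = 5.4338%
β_Yardley = Cov / Var(R_m) = 0.05389 / 0.03094 = 1.7418
E(R_Yardley) = R_f + β × MRP = 5.4338% + 1.7418 × 6.6897% = 17.09%

17.09%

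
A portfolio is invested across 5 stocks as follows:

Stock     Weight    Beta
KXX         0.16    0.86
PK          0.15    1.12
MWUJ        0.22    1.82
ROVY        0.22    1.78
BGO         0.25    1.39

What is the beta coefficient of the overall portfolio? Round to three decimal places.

1.445

β_P = Σ w_i β_i = 0.16×0.86 + 0.15×1.12 + 0.22×1.82 + 0.22×1.78 + 0.25×1.39 = 1.4451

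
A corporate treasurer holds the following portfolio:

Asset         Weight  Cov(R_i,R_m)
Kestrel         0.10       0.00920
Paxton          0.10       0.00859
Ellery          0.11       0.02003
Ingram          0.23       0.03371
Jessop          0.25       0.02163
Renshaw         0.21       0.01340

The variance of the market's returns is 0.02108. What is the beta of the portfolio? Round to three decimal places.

0.947

β_Kestrel = 0.00920 / 0.02108 = 0.4364
β_Paxton = 0.00859 / 0.02108 = 0.4075
β_Ellery = 0.02003 / 0.02108 = 0.9502
β_Ingram = 0.03371 / 0.02108 = 1.5991
β_Jessop = 0.02163 / 0.02108 = 1.0261
β_Renshaw = 0.01340 / 0.02108 = 0.6357
β_P = Σ w_i β_i = 0.10×0.4364 + 0.10×0.4075 + 0.11×0.9502 + 0.23×1.5991 + 0.25×1.0261 + 0.21×0.6357 = 0.9467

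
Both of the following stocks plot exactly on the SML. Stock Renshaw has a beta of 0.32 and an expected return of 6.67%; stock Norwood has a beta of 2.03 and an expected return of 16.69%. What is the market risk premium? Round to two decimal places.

Both satisfy E(R) = R_f + β·MRP, so the slope of the SML is
MRP = (16.69% − 6.67%) / (2.03 − 0.32) = 10.02% / 1.71 = 5.8596%

5.86%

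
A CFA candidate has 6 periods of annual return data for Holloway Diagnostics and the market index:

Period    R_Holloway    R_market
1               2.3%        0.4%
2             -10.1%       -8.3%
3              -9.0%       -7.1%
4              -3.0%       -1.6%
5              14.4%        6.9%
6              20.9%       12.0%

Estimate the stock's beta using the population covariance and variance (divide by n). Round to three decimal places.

Mean R_i = (2.3 − 10.1 − 9.0 − 3.0 + 14.4 + 20.9) / 6 = 2.5833%
Mean R_m = (0.4 − 8.3 − 7.1 − 1.6 + 6.9 + 12.0) / 6 = 0.3833%
Σ(R_i − R̄_i)(R_m − R̄_m) = 497.6683  ⇒  Cov = 497.6683 / 6 = 82.9447
Σ(R_m − R̄_m)² = 312.7483  ⇒  Var(R_m) = 312.7483 / 6 = 52.1247
β = Cov / Var(R_m) = 82.9447 / 52.1247 = 1.5913

1.591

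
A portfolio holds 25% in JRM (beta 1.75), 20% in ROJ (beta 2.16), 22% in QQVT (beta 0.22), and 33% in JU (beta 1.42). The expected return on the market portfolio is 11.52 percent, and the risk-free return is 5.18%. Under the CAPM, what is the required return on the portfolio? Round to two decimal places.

β_P = Σ w_i β_i = 0.25×1.75 + 0.20×2.16 + 0.22×0.22 + 0.33×1.42 = 1.3865
MRP = 11.52% − 5.18% = 6.34%
E(R_P) = R_f + β_P × MRP = 5.18% + 1.3865 × 6.34% = 13.97%

13.97%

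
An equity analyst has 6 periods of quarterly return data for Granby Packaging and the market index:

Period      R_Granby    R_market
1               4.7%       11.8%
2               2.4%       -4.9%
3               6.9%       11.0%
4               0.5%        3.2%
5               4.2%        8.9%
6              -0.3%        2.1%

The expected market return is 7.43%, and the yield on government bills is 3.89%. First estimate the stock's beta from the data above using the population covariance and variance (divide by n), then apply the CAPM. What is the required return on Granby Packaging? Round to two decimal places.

4.91%

Mean R_i = (4.7 + 2.4 + 6.9 + 0.5 + 4.2 − 0.3) / 6 = 3.0667%
Mean R_m = (11.8 − 4.9 + 11.0 + 3.2 + 8.9 + 2.1) / 6 = 5.3500%
Σ(R_i − R̄_i)(R_m − R̄_m) = 59.5100  ⇒  Cov = 59.5100 / 6 = 9.9183
Σ(R_m − R̄_m)² = 206.3750  ⇒  Var(R_m) = 206.3750 / 6 = 34.3958
β = Cov / Var(R_m) = 9.9183 / 34.3958 = 0.2884
MRP = 7.43% − 3.89% = 3.54%
E(R) = R_f + β × MRP = 3.89% + 0.2884 × 3.54% = 4.91%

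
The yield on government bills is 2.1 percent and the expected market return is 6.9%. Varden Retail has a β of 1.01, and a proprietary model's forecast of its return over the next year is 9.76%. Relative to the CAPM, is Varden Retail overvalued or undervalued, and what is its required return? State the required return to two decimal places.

MRP = 6.9% − 2.1% = 4.80%
Required return = R_f + β·MRP = 2.1% + 1.01 × 4.8% = 6.95%
Forecast 9.76% > required 6.95% → the stock plots above the SML → undervalued.

Undervalued; required return 6.95%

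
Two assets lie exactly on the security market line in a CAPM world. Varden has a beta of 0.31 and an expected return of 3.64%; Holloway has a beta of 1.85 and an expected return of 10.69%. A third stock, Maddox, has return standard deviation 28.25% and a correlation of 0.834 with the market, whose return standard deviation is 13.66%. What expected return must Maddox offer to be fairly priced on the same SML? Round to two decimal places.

MRP = (10.69% − 3.64%) / (1.85 − 0.31) = 4.5779%
R_f = 3.64% − 0.31 × 4.5779% = 2.2209%
β_Maddox = ρ·σ_i/σ_m = 0.834 × 28.25 / 13.66 = 1.7248
E(R_Maddox) = R_f + β × MRP = 2.2209% + 1.7248 × 4.5779% = 10.12%

10.12%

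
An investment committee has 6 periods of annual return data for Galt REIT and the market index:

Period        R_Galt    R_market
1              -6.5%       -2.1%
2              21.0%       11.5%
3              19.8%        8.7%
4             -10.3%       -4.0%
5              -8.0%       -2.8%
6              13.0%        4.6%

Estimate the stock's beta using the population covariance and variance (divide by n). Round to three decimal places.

2.202

Mean R_i = (-6.5 + 21.0 + 19.8 − 10.3 − 8.0 + 13.0) / 6 = 4.8333%
Mean R_m = (-2.1 + 11.5 + 8.7 − 4.0 − 2.8 + 4.6) / 6 = 2.6500%
Σ(R_i − R̄_i)(R_m − R̄_m) = 473.9600  ⇒  Cov = 473.9600 / 6 = 78.9933
Σ(R_m − R̄_m)² = 215.2150  ⇒  Var(R_m) = 215.2150 / 6 = 35.8692
β = Cov / Var(R_m) = 78.9933 / 35.8692 = 2.2023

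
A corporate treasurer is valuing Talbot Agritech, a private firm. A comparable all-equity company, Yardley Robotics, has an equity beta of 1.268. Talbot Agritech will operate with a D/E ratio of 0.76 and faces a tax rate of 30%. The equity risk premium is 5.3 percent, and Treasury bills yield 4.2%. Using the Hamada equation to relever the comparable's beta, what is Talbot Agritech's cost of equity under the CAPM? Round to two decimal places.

14.50%

β_L = β_U × [1 + (1 − t)(D/E)] = 1.268 × [1 + (1 − 0.30) × 0.76]
    = 1.268 × [1 + 0.70 × 0.76] = 1.268 × 1.5320 = 1.9426
E(R) = R_f + β_L × MRP = 4.2% + 1.9426 × 5.3% = 14.50%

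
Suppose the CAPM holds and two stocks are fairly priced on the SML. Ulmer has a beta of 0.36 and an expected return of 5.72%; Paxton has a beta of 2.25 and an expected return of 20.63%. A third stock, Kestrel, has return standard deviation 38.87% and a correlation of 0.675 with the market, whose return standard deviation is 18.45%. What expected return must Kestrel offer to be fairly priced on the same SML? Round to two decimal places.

14.10%

MRP = (20.63% − 5.72%) / (2.25 − 0.36) = 7.8889%
R_f = 5.72% − 0.36 × 7.8889% = 2.8800%
β_Kestrel = ρ·σ_i/σ_m = 0.675 × 38.87 / 18.45 = 1.4221
E(R_Kestrel) = R_f + β × MRP = 2.8800% + 1.4221 × 7.8889% = 14.10%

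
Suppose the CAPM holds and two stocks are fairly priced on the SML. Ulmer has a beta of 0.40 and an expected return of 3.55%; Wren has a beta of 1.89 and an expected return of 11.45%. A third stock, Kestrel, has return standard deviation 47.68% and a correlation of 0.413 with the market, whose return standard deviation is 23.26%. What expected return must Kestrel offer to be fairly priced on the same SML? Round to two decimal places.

MRP = (11.45% − 3.55%) / (1.89 − 0.40) = 5.3020%
R_f = 3.55% − 0.40 × 5.3020% = 1.4292%
β_Kestrel = ρ·σ_i/σ_m = 0.413 × 47.68 / 23.26 = 0.8466
E(R_Kestrel) = R_f + β × MRP = 1.4292% + 0.8466 × 5.3020% = 5.92%

5.92%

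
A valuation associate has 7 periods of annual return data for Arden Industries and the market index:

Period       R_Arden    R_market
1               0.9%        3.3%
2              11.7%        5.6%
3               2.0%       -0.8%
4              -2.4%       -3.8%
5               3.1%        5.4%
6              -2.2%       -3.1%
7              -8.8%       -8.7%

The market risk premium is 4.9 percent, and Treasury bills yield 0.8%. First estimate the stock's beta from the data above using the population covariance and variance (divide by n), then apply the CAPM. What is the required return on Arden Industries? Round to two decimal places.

Mean R_i = (0.9 + 11.7 + 2.0 − 2.4 + 3.1 − 2.2 − 8.8) / 7 = 0.6143%
Mean R_m = (3.3 + 5.6 − 0.8 − 3.8 + 5.4 − 3.1 − 8.7) / 7 = -0.3000%
Σ(R_i − R̄_i)(R_m − R̄_m) = 177.4200  ⇒  Cov = 177.4200 / 7 = 25.3457
Σ(R_m − R̄_m)² = 171.1600  ⇒  Var(R_m) = 171.1600 / 7 = 24.4514
β = Cov / Var(R_m) = 25.3457 / 24.4514 = 1.0366
E(R) = R_f + β × MRP = 0.8% + 1.0366 × 4.9% = 5.88%

5.88%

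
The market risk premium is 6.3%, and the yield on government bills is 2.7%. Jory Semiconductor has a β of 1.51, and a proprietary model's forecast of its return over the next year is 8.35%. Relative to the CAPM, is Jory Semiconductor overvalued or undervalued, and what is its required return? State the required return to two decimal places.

Required return = R_f + β·MRP = 2.7% + 1.51 × 6.3% = 12.21%
Forecast 8.35% < required 12.21% → the stock plots below the SML → overvalued.

Overvalued; required return 12.21%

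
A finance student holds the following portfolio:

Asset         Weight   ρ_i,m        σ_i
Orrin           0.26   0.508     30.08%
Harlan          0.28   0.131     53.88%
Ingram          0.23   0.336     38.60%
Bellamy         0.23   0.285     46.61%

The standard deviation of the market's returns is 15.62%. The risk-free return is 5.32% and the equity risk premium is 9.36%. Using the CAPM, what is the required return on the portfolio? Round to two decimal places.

β_Orrin = 0.508 × 30.08% / 15.62% = 0.9783
β_Harlan = 0.131 × 53.88% / 15.62% = 0.4519
β_Ingram = 0.336 × 38.60% / 15.62% = 0.8303
β_Bellamy = 0.285 × 46.61% / 15.62% = 0.8504
β_P = Σ w_i β_i = 0.26×0.9783 + 0.28×0.4519 + 0.23×0.8303 + 0.23×0.8504 = 0.7675
E(R_P) = R_f + β_P × MRP = 5.32% + 0.7675 × 9.36% = 12.50%

12.50%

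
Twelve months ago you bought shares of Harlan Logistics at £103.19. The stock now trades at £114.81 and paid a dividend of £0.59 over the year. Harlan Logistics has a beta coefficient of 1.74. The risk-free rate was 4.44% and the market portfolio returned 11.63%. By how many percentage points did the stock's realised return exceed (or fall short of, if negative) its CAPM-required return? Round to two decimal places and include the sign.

-5.12%

Realised HPR = (P1 + D1 − P0) / P0 = (114.81 + 0.59 − 103.19) / 103.19 = 12.21 / 103.19 = 11.8325%
MRP = 11.63% − 4.44% = 7.19%
CAPM required = R_f + β·MRP = 4.44% + 1.74 × 7.19% = 16.9506%
α = realised − required = 11.8325% − 16.9506% = -5.12%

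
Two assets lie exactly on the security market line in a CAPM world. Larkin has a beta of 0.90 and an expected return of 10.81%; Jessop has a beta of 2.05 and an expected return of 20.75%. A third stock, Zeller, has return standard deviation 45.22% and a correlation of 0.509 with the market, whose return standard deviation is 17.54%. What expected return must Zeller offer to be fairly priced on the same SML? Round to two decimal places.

14.37%

MRP = (20.75% − 10.81%) / (2.05 − 0.90) = 8.6435%
R_f = 10.81% − 0.90 × 8.6435% = 3.0309%
β_Zeller = ρ·σ_i/σ_m = 0.509 × 45.22 / 17.54 = 1.3123
E(R_Zeller) = R_f + β × MRP = 3.0309% + 1.3123 × 8.6435% = 14.37%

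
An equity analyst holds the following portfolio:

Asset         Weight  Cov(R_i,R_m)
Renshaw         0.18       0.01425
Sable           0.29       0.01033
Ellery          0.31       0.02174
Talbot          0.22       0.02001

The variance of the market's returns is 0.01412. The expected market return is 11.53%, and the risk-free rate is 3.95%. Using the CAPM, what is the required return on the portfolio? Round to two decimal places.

β_Renshaw = 0.01425 / 0.01412 = 1.0092
β_Sable = 0.01033 / 0.01412 = 0.7316
β_Ellery = 0.02174 / 0.01412 = 1.5397
β_Talbot = 0.02001 / 0.01412 = 1.4171
β_P = Σ w_i β_i = 0.18×1.0092 + 0.29×0.7316 + 0.31×1.5397 + 0.22×1.4171 = 1.1829
MRP = 11.53% − 3.95% = 7.58%
E(R_P) = R_f + β_P × MRP = 3.95% + 1.1829 × 7.58% = 12.92%

12.92%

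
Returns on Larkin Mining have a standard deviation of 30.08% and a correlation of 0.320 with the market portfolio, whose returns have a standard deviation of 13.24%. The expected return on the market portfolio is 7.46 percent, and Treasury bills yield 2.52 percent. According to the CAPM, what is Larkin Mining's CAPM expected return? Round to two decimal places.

β = ρ × σ_i / σ_m = 0.320 × 30.08% / 13.24% = 0.7270
MRP = 7.46% − 2.52% = 4.94%
E(R) = 2.52% + 0.7270 × 4.94% = 6.11%

6.11%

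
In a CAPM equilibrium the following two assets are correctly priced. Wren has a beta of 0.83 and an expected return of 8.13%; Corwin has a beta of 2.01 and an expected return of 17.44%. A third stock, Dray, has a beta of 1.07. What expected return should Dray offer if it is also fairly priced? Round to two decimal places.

MRP (SML slope) = (17.44% − 8.13%) / (2.01 − 0.83) = 9.31% / 1.18 = 7.8898%
R_f (intercept) = 8.13% − 0.83 × 7.8898% = 1.5815%
E(R_Dray) = R_f + β × MRP = 1.5815% + 1.07 × 7.8898% = 10.02%

10.02%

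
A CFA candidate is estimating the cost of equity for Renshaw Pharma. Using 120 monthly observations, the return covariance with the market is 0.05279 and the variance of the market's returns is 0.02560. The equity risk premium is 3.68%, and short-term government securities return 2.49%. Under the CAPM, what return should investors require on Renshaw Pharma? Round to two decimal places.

β = Cov(R_i, R_m) / Var(R_m) = 0.05279 / 0.02560 = 2.0621
E(R) = R_f + β × MRP = 2.49% + 2.0621 × 3.68% = 10.08%

10.08%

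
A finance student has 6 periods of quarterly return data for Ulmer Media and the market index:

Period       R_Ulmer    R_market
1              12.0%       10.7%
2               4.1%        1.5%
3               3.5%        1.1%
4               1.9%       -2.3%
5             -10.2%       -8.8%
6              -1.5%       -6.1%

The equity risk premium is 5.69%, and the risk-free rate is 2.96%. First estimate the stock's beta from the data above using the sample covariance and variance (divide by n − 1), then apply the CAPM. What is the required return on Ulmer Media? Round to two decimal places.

Mean R_i = (12.0 + 4.1 + 3.5 + 1.9 − 10.2 − 1.5) / 6 = 1.6333%
Mean R_m = (10.7 + 1.5 + 1.1 − 2.3 − 8.8 − 6.1) / 6 = -0.6500%
Σ(R_i − R̄_i)(R_m − R̄_m) = 239.3100  ⇒  Cov = 239.3100 / 5 = 47.8620
Σ(R_m − R̄_m)² = 235.3550  ⇒  Var(R_m) = 235.3550 / 5 = 47.0710
β = Cov / Var(R_m) = 47.8620 / 47.0710 = 1.0168
E(R) = R_f + β × MRP = 2.96% + 1.0168 × 5.69% = 8.75%

8.75%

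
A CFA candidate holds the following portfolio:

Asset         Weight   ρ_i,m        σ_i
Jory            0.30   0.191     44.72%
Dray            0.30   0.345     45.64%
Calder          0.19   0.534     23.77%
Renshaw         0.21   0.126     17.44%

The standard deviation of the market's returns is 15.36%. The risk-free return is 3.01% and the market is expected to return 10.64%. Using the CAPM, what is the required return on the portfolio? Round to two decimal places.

8.06%

β_Jory = 0.191 × 44.72% / 15.36% = 0.5561
β_Dray = 0.345 × 45.64% / 15.36% = 1.0251
β_Calder = 0.534 × 23.77% / 15.36% = 0.8264
β_Renshaw = 0.126 × 17.44% / 15.36% = 0.1431
β_P = Σ w_i β_i = 0.30×0.5561 + 0.30×1.0251 + 0.19×0.8264 + 0.21×0.1431 = 0.6614
MRP = 10.64% − 3.01% = 7.63%
E(R_P) = R_f + β_P × MRP = 3.01% + 0.6614 × 7.63% = 8.06%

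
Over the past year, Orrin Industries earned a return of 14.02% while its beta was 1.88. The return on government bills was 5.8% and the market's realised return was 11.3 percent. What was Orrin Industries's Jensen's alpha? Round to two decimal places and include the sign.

Market excess return = 11.3% − 5.8% = 5.50%
CAPM benchmark = R_f + β(R_m − R_f) = 5.8% + 1.88 × 5.5% = 16.1400%
α = actual − benchmark = 14.02% − 16.1400% = -2.12%

-2.12%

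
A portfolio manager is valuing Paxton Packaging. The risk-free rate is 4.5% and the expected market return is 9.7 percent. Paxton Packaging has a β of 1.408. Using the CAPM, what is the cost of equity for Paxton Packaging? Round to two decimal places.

Market risk premium = E(R_m) − R_f = 9.7% − 4.5% = 5.20%
E(R) = R_f + β × MRP = 4.5% + 1.408 × 5.2% = 11.82%

11.82%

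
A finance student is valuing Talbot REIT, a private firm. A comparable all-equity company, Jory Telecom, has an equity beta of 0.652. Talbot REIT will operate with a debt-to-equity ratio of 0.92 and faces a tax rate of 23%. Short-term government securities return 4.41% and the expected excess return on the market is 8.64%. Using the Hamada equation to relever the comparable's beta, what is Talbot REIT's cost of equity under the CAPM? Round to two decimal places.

14.03%

β_L = β_U × [1 + (1 − t)(D/E)] = 0.652 × [1 + (1 − 0.23) × 0.92]
    = 0.652 × [1 + 0.77 × 0.92] = 0.652 × 1.7084 = 1.1139
E(R) = R_f + β_L × MRP = 4.41% + 1.1139 × 8.64% = 14.03%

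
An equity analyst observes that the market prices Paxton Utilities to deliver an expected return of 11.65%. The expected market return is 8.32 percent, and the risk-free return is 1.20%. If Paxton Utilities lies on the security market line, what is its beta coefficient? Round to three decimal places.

1.468

MRP = 8.32% − 1.20% = 7.12%
β = (E(R) − R_f) / MRP = (11.65% − 1.20%) / 7.12% = 10.45% / 7.12% = 1.468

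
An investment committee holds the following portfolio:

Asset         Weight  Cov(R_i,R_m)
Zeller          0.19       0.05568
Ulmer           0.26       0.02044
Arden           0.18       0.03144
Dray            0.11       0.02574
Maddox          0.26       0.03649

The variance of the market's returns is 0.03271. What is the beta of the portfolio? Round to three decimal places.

1.036

β_Zeller = 0.05568 / 0.03271 = 1.7022
β_Ulmer = 0.02044 / 0.03271 = 0.6249
β_Arden = 0.03144 / 0.03271 = 0.9612
β_Dray = 0.02574 / 0.03271 = 0.7869
β_Maddox = 0.03649 / 0.03271 = 1.1156
β_P = Σ w_i β_i = 0.19×1.7022 + 0.26×0.6249 + 0.18×0.9612 + 0.11×0.7869 + 0.26×1.1156 = 1.0355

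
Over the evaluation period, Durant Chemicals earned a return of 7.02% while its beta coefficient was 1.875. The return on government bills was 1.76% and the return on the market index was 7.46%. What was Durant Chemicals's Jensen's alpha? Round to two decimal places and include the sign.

Market excess return = 7.46% − 1.76% = 5.70%
CAPM benchmark = R_f + β(R_m − R_f) = 1.76% + 1.875 × 5.70% = 12.44750%
α = actual − benchmark = 7.02% − 12.44750% = -5.43%

-5.43%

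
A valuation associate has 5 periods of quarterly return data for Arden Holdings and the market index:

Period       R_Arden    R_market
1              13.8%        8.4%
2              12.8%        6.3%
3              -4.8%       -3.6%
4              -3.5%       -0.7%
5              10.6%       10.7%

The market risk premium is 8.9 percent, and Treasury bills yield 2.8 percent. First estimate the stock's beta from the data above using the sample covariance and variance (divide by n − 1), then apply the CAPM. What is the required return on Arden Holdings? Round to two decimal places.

15.20%

Mean R_i = (13.8 + 12.8 − 4.8 − 3.5 + 10.6) / 5 = 5.7800%
Mean R_m = (8.4 + 6.3 − 3.6 − 0.7 + 10.7) / 5 = 4.2200%
Σ(R_i − R̄_i)(R_m − R̄_m) = 207.7520  ⇒  Cov = 207.7520 / 4 = 51.9380
Σ(R_m − R̄_m)² = 149.1480  ⇒  Var(R_m) = 149.1480 / 4 = 37.2870
β = Cov / Var(R_m) = 51.9380 / 37.2870 = 1.3929
E(R) = R_f + β × MRP = 2.8% + 1.3929 × 8.9% = 15.20%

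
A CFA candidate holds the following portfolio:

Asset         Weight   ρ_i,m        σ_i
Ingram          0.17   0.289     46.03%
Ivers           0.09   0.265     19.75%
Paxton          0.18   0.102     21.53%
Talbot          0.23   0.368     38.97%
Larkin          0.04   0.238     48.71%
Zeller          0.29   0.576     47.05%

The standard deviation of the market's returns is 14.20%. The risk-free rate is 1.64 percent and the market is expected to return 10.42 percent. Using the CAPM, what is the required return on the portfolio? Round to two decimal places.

β_Ingram = 0.289 × 46.03% / 14.20% = 0.9368
β_Ivers = 0.265 × 19.75% / 14.20% = 0.3686
β_Paxton = 0.102 × 21.53% / 14.20% = 0.1547
β_Talbot = 0.368 × 38.97% / 14.20% = 1.0099
β_Larkin = 0.238 × 48.71% / 14.20% = 0.8164
β_Zeller = 0.576 × 47.05% / 14.20% = 1.9085
β_P = Σ w_i β_i = 0.17×0.9368 + 0.09×0.3686 + 0.18×0.1547 + 0.23×1.0099 + 0.04×0.8164 + 0.29×1.9085 = 1.0387
MRP = 10.42% − 1.64% = 8.78%
E(R_P) = R_f + β_P × MRP = 1.64% + 1.0387 × 8.78% = 10.76%

10.76%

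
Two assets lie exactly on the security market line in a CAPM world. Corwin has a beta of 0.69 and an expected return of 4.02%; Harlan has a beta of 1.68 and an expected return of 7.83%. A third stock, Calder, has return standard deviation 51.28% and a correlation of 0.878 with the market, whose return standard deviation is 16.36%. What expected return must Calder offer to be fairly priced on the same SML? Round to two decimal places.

MRP = (7.83% − 4.02%) / (1.68 − 0.69) = 3.8485%
R_f = 4.02% − 0.69 × 3.8485% = 1.3645%
β_Calder = ρ·σ_i/σ_m = 0.878 × 51.28 / 16.36 = 2.7521
E(R_Calder) = R_f + β × MRP = 1.3645% + 2.7521 × 3.8485% = 11.96%

11.96%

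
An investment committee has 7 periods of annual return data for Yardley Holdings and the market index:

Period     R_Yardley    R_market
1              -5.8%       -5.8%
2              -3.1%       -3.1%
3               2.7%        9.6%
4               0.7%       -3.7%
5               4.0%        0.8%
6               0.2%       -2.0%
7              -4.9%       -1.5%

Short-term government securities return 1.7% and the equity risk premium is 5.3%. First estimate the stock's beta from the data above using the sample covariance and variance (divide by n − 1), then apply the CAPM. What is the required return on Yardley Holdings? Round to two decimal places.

Mean R_i = (-5.8 − 3.1 + 2.7 + 0.7 + 4.0 + 0.2 − 4.9) / 7 = -0.8857%
Mean R_m = (-5.8 − 3.1 + 9.6 − 3.7 + 0.8 − 2.0 − 1.5) / 7 = -0.8143%
Σ(R_i − R̄_i)(R_m − R̄_m) = 71.6814  ⇒  Cov = 71.6814 / 6 = 11.9469
Σ(R_m − R̄_m)² = 151.3486  ⇒  Var(R_m) = 151.3486 / 6 = 25.2248
β = Cov / Var(R_m) = 11.9469 / 25.2248 = 0.4736
E(R) = R_f + β × MRP = 1.7% + 0.4736 × 5.3% = 4.21%

4.21%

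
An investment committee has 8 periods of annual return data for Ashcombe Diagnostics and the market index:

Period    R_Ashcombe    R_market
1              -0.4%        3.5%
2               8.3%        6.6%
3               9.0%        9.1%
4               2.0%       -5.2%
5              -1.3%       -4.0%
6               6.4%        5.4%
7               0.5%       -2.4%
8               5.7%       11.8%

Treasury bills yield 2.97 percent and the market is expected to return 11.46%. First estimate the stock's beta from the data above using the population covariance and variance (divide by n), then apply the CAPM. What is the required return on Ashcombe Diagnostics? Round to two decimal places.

Mean R_i = (-0.4 + 8.3 + 9.0 + 2.0 − 1.3 + 6.4 + 0.5 + 5.7) / 8 = 3.7750%
Mean R_m = (3.5 + 6.6 + 9.1 − 5.2 − 4.0 + 5.4 − 2.4 + 11.8) / 8 = 3.1000%
Σ(R_i − R̄_i)(R_m − R̄_m) = 137.0800  ⇒  Cov = 137.0800 / 8 = 17.1350
Σ(R_m − R̄_m)² = 278.9400  ⇒  Var(R_m) = 278.9400 / 8 = 34.8675
β = Cov / Var(R_m) = 17.1350 / 34.8675 = 0.4914
MRP = 11.46% − 2.97% = 8.49%
E(R) = R_f + β × MRP = 2.97% + 0.4914 × 8.49% = 7.14%

7.14%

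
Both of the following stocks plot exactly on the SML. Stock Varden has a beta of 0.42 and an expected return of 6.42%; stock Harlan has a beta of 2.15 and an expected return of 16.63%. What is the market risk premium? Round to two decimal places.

Both satisfy E(R) = R_f + β·MRP, so the slope of the SML is
MRP = (16.63% − 6.42%) / (2.15 − 0.42) = 10.21% / 1.73 = 5.9017%

5.90%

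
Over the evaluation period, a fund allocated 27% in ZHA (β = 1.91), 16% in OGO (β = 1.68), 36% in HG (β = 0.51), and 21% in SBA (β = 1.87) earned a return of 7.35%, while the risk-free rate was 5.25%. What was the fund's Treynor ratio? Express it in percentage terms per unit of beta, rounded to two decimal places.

β_P = 0.27×1.91 + 0.16×1.68 + 0.36×0.51 + 0.21×1.87 = 1.3608
Treynor = (R_P − R_f) / β_P = (7.35% − 5.25%) / 1.3608 = 2.10% / 1.3608 = 1.54%

1.54%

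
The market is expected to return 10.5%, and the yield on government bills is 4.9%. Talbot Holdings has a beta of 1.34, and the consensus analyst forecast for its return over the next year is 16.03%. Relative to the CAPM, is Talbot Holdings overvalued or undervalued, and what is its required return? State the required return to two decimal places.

MRP = 10.5% − 4.9% = 5.60%
Required return = R_f + β·MRP = 4.9% + 1.34 × 5.6% = 12.40%
Forecast 16.03% > required 12.40% → the stock plots above the SML → undervalued.

Undervalued; required return 12.40%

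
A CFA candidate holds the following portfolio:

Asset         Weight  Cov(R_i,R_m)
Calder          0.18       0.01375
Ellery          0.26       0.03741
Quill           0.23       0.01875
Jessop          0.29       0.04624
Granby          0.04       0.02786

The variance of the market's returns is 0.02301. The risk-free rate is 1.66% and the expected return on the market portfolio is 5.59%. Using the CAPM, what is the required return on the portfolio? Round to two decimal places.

β_Calder = 0.01375 / 0.02301 = 0.5976
β_Ellery = 0.03741 / 0.02301 = 1.6258
β_Quill = 0.01875 / 0.02301 = 0.8149
β_Jessop = 0.04624 / 0.02301 = 2.0096
β_Granby = 0.02786 / 0.02301 = 1.2108
β_P = Σ w_i β_i = 0.18×0.5976 + 0.26×1.6258 + 0.23×0.8149 + 0.29×2.0096 + 0.04×1.2108 = 1.3489
MRP = 5.59% − 1.66% = 3.93%
E(R_P) = R_f + β_P × MRP = 1.66% + 1.3489 × 3.93% = 6.96%

6.96%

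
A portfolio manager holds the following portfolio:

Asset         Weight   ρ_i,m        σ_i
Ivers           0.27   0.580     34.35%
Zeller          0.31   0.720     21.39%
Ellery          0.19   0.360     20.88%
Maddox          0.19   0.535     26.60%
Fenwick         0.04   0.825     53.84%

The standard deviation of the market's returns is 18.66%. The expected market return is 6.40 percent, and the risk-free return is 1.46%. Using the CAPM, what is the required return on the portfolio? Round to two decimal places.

5.71%

β_Ivers = 0.580 × 34.35% / 18.66% = 1.0677
β_Zeller = 0.720 × 21.39% / 18.66% = 0.8253
β_Ellery = 0.360 × 20.88% / 18.66% = 0.4028
β_Maddox = 0.535 × 26.60% / 18.66% = 0.7626
β_Fenwick = 0.825 × 53.84% / 18.66% = 2.3804
β_P = Σ w_i β_i = 0.27×1.0677 + 0.31×0.8253 + 0.19×0.4028 + 0.19×0.7626 + 0.04×2.3804 = 0.8608
MRP = 6.40% − 1.46% = 4.94%
E(R_P) = R_f + β_P × MRP = 1.46% + 0.8608 × 4.94% = 5.71%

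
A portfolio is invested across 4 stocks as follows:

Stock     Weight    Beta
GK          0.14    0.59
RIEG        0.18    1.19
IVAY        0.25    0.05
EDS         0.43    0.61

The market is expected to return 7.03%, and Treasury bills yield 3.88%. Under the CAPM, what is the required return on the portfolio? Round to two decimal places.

β_P = Σ w_i β_i = 0.14×0.59 + 0.18×1.19 + 0.25×0.05 + 0.43×0.61 = 0.5716
MRP = 7.03% − 3.88% = 3.15%
E(R_P) = R_f + β_P × MRP = 3.88% + 0.5716 × 3.15% = 5.68%

5.68%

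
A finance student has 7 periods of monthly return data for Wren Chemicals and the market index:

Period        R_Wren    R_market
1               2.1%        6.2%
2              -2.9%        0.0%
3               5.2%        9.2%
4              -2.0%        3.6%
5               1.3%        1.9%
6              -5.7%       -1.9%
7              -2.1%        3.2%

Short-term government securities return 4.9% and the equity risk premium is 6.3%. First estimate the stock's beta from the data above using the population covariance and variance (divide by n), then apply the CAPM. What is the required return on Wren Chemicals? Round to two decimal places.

10.45%

Mean R_i = (2.1 − 2.9 + 5.2 − 2.0 + 1.3 − 5.7 − 2.1) / 7 = -0.5857%
Mean R_m = (6.2 + 0.0 + 9.2 + 3.6 + 1.9 − 1.9 + 3.2) / 7 = 3.1714%
Σ(R_i − R̄_i)(R_m − R̄_m) = 73.2429  ⇒  Cov = 73.2429 / 7 = 10.4633
Σ(R_m − R̄_m)² = 83.0943  ⇒  Var(R_m) = 83.0943 / 7 = 11.8706
β = Cov / Var(R_m) = 10.4633 / 11.8706 = 0.8814
E(R) = R_f + β × MRP = 4.9% + 0.8814 × 6.3% = 10.45%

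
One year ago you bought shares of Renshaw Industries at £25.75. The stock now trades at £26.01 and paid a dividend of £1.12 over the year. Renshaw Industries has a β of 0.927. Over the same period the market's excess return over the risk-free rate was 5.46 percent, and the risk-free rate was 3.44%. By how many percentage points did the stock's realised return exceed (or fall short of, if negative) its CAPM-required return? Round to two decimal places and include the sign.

-3.14%

Realised HPR = (P1 + D1 − P0) / P0 = (26.01 + 1.12 − 25.75) / 25.75 = 1.38 / 25.75 = 5.3592%
CAPM required = R_f + β·MRP = 3.44% + 0.927 × 5.46% = 8.50142%
α = realised − required = 5.3592% − 8.50142% = -3.14%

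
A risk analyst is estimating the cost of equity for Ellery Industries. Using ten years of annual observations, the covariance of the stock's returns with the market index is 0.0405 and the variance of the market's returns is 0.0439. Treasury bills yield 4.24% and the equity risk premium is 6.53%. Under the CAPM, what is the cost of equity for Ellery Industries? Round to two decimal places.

10.26%

β = Cov(R_i, R_m) / Var(R_m) = 0.0405 / 0.0439 = 0.9226
E(R) = R_f + β × MRP = 4.24% + 0.9226 × 6.53% = 10.26%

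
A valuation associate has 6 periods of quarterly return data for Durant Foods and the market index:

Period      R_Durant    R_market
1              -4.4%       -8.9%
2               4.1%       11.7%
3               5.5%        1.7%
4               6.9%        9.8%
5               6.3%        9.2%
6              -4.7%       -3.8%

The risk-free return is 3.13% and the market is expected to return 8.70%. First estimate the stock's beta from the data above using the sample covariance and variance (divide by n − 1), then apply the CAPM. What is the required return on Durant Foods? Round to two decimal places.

Mean R_i = (-4.4 + 4.1 + 5.5 + 6.9 + 6.3 − 4.7) / 6 = 2.2833%
Mean R_m = (-8.9 + 11.7 + 1.7 + 9.8 + 9.2 − 3.8) / 6 = 3.2833%
Σ(R_i − R̄_i)(R_m − R̄_m) = 194.9383  ⇒  Cov = 194.9383 / 5 = 38.9877
Σ(R_m − R̄_m)² = 349.4283  ⇒  Var(R_m) = 349.4283 / 5 = 69.8857
β = Cov / Var(R_m) = 38.9877 / 69.8857 = 0.5579
MRP = 8.70% − 3.13% = 5.57%
E(R) = R_f + β × MRP = 3.13% + 0.5579 × 5.57% = 6.24%

6.24%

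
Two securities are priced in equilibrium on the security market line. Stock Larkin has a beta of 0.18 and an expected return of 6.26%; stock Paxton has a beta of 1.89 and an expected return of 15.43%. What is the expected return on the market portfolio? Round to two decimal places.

10.66%

Both satisfy E(R) = R_f + β·MRP, so the slope of the SML is
MRP = (15.43% − 6.26%) / (1.89 − 0.18) = 9.17% / 1.71 = 5.3626%
R_f = E(R_Larkin) − β_Larkin·MRP = 6.26% − 0.18 × 5.3626% = 5.2947%
E(R_m) = R_f + MRP = 5.2947% + 5.3626% = 10.66%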